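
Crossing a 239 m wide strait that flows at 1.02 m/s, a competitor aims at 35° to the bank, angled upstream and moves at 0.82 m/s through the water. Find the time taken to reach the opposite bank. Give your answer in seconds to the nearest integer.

The component of the competitor's velocity perpendicular to the bank is 0.82 × sin 35° = 0.470 m/s.
Only the cross-stream component determines the crossing time; the current contributes nothing perpendicular to the bank.
Time = 239 / 0.470 = 508.151 s.

508 s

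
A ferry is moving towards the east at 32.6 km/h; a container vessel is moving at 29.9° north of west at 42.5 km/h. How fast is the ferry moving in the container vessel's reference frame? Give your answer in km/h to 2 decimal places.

Taking east as x and north as y: ferry velocity = (32.600, 0.000) km/h; container vessel velocity = (-36.843, 21.186) km/h.
Velocity of ferry relative to container vessel = (32.600, 0.000) − (-36.843, 21.186) = (69.443, -21.186) km/h.
Magnitude = |(69.443, -21.186)| = 72.603 km/h.

72.60 km/h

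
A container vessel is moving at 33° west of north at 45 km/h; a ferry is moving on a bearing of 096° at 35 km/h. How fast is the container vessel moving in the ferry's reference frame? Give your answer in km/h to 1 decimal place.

Taking east as x and north as y: container vessel velocity = (-24.509, 37.740) km/h; ferry velocity = (34.808, -3.658) km/h.
Velocity of container vessel relative to ferry = (-24.509, 37.740) − (34.808, -3.658) = (-59.317, 41.399) km/h.
Magnitude = |(-59.317, 41.399)| = 72.335 km/h.

72.3 km/h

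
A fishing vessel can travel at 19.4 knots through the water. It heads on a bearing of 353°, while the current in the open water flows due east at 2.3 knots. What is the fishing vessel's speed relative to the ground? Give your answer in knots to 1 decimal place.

19.3 knots

Taking east as x and north as y: velocity relative to the water = (-2.364, 19.255) knots; the water relative to ground = (2.300, 0.000) knots.
Velocity relative to ground = (-2.364, 19.255) + (2.300, 0.000) = (-0.064, 19.255) knots.
Speed = |(-0.064, 19.255)| = 19.256 knots.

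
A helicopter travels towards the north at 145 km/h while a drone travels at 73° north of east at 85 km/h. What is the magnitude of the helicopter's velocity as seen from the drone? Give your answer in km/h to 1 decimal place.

Taking east as x and north as y: helicopter velocity = (0.000, 145.000) km/h; drone velocity = (24.852, 81.286) km/h.
Velocity of helicopter relative to drone = (0.000, 145.000) − (24.852, 81.286) = (-24.852, 63.714) km/h.
Magnitude = |(-24.852, 63.714)| = 68.389 km/h.

68.4 km/h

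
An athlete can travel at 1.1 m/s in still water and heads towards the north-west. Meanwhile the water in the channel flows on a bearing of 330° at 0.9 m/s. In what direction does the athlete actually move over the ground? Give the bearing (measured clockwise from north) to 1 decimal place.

321.7°

Taking east as x and north as y: velocity relative to the water = (-0.778, 0.778) m/s; the water relative to ground = (-0.450, 0.779) m/s.
Velocity relative to ground = (-0.778, 0.778) + (-0.450, 0.779) = (-1.228, 1.557) m/s.
Bearing = atan2(-1.23, 1.56) = 321.75° clockwise from north.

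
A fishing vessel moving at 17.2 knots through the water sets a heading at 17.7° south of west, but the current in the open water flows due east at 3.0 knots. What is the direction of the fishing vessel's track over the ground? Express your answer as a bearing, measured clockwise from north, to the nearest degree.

Taking east as x and north as y: velocity relative to the water = (-16.386, -5.229) knots; the water relative to ground = (3.000, 0.000) knots.
Velocity relative to ground = (-16.386, -5.229) + (3.000, 0.000) = (-13.386, -5.229) knots.
Bearing = atan2(-13.39, -5.23) = 248.66° clockwise from north.

249°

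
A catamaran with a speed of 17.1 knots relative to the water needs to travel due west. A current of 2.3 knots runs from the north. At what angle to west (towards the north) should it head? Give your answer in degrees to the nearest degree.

8°

The current pushes perpendicular to the desired track; the heading must have a component into the current equal to 2.3 knots: 17.1 sin θ = 2.3.
sin θ = 0.1345, so θ = 7.730°.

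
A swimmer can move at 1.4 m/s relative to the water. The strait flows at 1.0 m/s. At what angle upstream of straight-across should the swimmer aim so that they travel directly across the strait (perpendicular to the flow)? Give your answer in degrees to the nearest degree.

46°

To cancel the current, the upstream component of the swimmer's velocity must equal the flow: 1.4 sin θ = 1.0.
sin θ = 1.0 / 1.4 = 0.7143.
θ = arcsin(0.7143) = 45.585°.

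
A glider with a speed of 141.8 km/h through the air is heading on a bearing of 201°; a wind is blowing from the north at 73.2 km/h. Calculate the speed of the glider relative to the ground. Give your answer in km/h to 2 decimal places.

211.77 km/h

Taking east as x and north as y: velocity relative to the air = (-50.817, -132.382) km/h; the air relative to ground = (0.000, -73.200) km/h.
Velocity relative to ground = (-50.817, -132.382) + (0.000, -73.200) = (-50.817, -205.582) km/h.
Speed = |(-50.817, -205.582)| = 211.769 km/h.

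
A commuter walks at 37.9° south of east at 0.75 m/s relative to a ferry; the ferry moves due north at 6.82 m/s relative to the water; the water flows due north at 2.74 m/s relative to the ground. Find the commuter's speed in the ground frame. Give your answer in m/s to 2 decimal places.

In east/north components (m/s): commuter relative to ferry = (0.592, -0.461); ferry relative to water = (0.000, 6.820); water relative to ground = (0.000, 2.740).
Sum = (0.592, 9.099) m/s.
Speed = |(0.592, 9.099)| = 9.119 m/s.

9.12 m/s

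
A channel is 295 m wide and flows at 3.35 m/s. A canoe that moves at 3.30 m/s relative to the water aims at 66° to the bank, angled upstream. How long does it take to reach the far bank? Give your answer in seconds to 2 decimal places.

The component of the canoe's velocity perpendicular to the bank is 3.30 × sin 66° = 3.015 m/s.
The current is parallel to the bank, so it does not affect the crossing time.
Time = 295 / 3.015 = 97.854 s.

97.85 s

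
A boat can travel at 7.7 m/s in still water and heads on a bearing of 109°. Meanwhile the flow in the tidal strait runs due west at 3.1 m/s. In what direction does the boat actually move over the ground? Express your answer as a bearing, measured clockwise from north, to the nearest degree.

Taking east as x and north as y: velocity relative to the water = (7.280, -2.507) m/s; the water relative to ground = (-3.100, 0.000) m/s.
Velocity relative to ground = (7.280, -2.507) + (-3.100, 0.000) = (4.180, -2.507) m/s.
Bearing = atan2(4.18, -2.51) = 120.95° clockwise from north.

121°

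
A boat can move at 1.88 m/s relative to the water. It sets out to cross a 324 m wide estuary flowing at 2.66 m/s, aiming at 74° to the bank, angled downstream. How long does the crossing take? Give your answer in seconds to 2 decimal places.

179.29 s

The component of the boat's velocity perpendicular to the bank is 1.88 × sin 74° = 1.807 m/s.
The flow acts along the bank and has no component across it.
Time = 324 / 1.807 = 179.286 s.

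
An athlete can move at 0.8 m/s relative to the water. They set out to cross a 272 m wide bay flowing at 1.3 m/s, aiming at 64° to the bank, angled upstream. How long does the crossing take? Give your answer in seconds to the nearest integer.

378 s

The component of the athlete's velocity perpendicular to the bank is 0.8 × sin 64° = 0.719 m/s.
The flow acts along the bank and has no component across it.
Time = 272 / 0.719 = 378.285 s.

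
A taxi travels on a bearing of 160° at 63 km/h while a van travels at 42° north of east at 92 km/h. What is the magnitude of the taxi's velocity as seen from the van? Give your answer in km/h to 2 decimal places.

Taking east as x and north as y: taxi velocity = (21.547, -59.201) km/h; van velocity = (68.369, 61.560) km/h.
Velocity of taxi relative to van = (21.547, -59.201) − (68.369, 61.560) = (-46.822, -120.761) km/h.
Magnitude = |(-46.822, -120.761)| = 129.520 km/h.

129.52 km/h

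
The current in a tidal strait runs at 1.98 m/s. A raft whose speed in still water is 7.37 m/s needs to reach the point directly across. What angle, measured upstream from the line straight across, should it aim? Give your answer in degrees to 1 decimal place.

To cancel the current, the upstream component of the raft's velocity must equal the flow: 7.37 sin θ = 1.98.
sin θ = 1.98 / 7.37 = 0.2687.
θ = arcsin(0.2687) = 15.584°.

15.6°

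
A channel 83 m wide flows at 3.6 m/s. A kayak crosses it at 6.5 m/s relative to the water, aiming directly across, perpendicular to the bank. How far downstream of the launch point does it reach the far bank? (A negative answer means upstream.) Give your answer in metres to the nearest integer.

Perpendicular speed = 6.500 m/s; crossing time = 83 / 6.500 = 12.769 s.
Net downstream speed = 3.600 m/s.
Drift = 3.600 × 12.769 = 45.969 m (downstream).

46 m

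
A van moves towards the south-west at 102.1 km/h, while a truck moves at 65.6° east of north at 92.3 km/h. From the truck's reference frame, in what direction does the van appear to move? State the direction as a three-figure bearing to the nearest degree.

Taking east as x and north as y: van velocity = (-72.196, -72.196) km/h; truck velocity = (84.056, 38.130) km/h.
Velocity of van relative to truck = (-72.196, -72.196) − (84.056, 38.130) = (-156.252, -110.325) km/h.
Bearing = atan2(-156.25, -110.33) = 234.78° clockwise from north.

235°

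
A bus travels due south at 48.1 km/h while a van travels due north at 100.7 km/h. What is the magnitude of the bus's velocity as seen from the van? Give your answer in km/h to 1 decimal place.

Taking east as x and north as y: bus velocity = (0.000, -48.100) km/h; van velocity = (0.000, 100.700) km/h.
Velocity of bus relative to van = (0.000, -48.100) − (0.000, 100.700) = (0.000, -148.800) km/h.
Magnitude = |(0.000, -148.800)| = 148.800 km/h.

148.8 km/h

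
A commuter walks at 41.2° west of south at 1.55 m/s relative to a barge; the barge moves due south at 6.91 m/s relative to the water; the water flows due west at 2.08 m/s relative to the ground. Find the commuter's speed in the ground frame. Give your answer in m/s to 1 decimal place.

In east/north components (m/s): commuter relative to barge = (-1.021, -1.166); barge relative to water = (0.000, -6.910); water relative to ground = (-2.080, 0.000).
Sum = (-3.101, -8.076) m/s.
Speed = |(-3.101, -8.076)| = 8.651 m/s.

8.7 m/s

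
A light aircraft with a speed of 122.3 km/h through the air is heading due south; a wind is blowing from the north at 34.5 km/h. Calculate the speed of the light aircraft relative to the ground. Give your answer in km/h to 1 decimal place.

156.8 km/h

Taking east as x and north as y: velocity relative to the air = (0.000, -122.300) km/h; the air relative to ground = (0.000, -34.500) km/h.
Velocity relative to ground = (0.000, -122.300) + (0.000, -34.500) = (0.000, -156.800) km/h.
Speed = |(0.000, -156.800)| = 156.800 km/h.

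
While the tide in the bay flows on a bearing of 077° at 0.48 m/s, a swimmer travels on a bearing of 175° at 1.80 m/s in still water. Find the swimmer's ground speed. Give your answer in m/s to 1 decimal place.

Taking east as x and north as y: velocity relative to the water = (0.157, -1.793) m/s; the water relative to ground = (0.468, 0.108) m/s.
Velocity relative to ground = (0.157, -1.793) + (0.468, 0.108) = (0.625, -1.685) m/s.
Speed = |(0.625, -1.685)| = 1.797 m/s.

1.8 m/s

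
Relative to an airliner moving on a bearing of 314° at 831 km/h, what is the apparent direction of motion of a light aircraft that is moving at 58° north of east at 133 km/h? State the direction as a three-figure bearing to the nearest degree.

125°

Taking east as x and north as y: light aircraft velocity = (70.479, 112.790) km/h; airliner velocity = (-597.771, 577.261) km/h.
Velocity of light aircraft relative to airliner = (70.479, 112.790) − (-597.771, 577.261) = (668.251, -464.471) km/h.
Bearing = atan2(668.25, -464.47) = 124.80° clockwise from north.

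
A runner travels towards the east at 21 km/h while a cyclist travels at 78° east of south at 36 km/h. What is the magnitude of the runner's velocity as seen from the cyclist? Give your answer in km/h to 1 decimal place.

Taking east as x and north as y: runner velocity = (21.000, 0.000) km/h; cyclist velocity = (35.213, -7.485) km/h.
Velocity of runner relative to cyclist = (21.000, 0.000) − (35.213, -7.485) = (-14.213, 7.485) km/h.
Magnitude = |(-14.213, 7.485)| = 16.064 km/h.

16.1 km/h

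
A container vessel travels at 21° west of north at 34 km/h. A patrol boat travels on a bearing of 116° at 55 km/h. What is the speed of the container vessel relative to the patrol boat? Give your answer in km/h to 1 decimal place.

Taking east as x and north as y: container vessel velocity = (-12.185, 31.742) km/h; patrol boat velocity = (49.434, -24.110) km/h.
Velocity of container vessel relative to patrol boat = (-12.185, 31.742) − (49.434, -24.110) = (-61.618, 55.852) km/h.
Magnitude = |(-61.618, 55.852)| = 83.164 km/h.

83.2 km/h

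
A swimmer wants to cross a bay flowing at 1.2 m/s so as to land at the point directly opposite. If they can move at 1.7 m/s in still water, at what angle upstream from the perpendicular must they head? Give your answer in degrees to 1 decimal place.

44.9°

To cancel the current, the upstream component of the swimmer's velocity must equal the flow: 1.7 sin θ = 1.2.
sin θ = 1.2 / 1.7 = 0.7059.
θ = arcsin(0.7059) = 44.901°.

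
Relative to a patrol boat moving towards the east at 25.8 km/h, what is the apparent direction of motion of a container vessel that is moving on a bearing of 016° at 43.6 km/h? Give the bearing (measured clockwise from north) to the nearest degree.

Taking east as x and north as y: container vessel velocity = (12.018, 41.911) km/h; patrol boat velocity = (25.800, 0.000) km/h.
Velocity of container vessel relative to patrol boat = (12.018, 41.911) − (25.800, 0.000) = (-13.782, 41.911) km/h.
Bearing = atan2(-13.78, 41.91) = 341.80° clockwise from north.

342°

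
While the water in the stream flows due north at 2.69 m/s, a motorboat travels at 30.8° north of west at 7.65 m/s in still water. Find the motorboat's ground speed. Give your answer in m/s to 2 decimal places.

9.32 m/s

Taking east as x and north as y: velocity relative to the water = (-6.571, 3.917) m/s; the water relative to ground = (0.000, 2.690) m/s.
Velocity relative to ground = (-6.571, 3.917) + (0.000, 2.690) = (-6.571, 6.607) m/s.
Speed = |(-6.571, 6.607)| = 9.318 m/s.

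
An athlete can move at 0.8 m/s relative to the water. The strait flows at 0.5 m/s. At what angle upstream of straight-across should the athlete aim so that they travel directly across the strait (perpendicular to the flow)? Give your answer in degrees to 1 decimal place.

38.7°

To cancel the current, the upstream component of the athlete's velocity must equal the flow: 0.8 sin θ = 0.5.
sin θ = 0.5 / 0.8 = 0.6250.
θ = arcsin(0.6250) = 38.682°.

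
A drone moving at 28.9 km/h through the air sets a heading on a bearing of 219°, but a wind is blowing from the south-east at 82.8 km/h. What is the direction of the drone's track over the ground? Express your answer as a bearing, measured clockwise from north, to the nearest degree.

Taking east as x and north as y: velocity relative to the air = (-18.187, -22.460) km/h; the air relative to ground = (-58.548, 58.548) km/h.
Velocity relative to ground = (-18.187, -22.460) + (-58.548, 58.548) = (-76.736, 36.089) km/h.
Bearing = atan2(-76.74, 36.09) = 295.19° clockwise from north.

295°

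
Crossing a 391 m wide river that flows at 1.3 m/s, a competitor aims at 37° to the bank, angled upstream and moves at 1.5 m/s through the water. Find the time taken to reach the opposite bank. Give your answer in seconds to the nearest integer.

433 s

The component of the competitor's velocity perpendicular to the bank is 1.5 × sin 37° = 0.903 m/s.
The flow acts along the bank and has no component across it.
Time = 391 / 0.903 = 433.134 s.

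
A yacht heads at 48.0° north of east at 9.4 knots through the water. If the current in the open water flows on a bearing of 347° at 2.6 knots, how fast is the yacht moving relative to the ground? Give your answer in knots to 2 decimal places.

11.10 knots

Taking east as x and north as y: velocity relative to the water = (6.290, 6.986) knots; the water relative to ground = (-0.585, 2.533) knots.
Velocity relative to ground = (6.290, 6.986) + (-0.585, 2.533) = (5.705, 9.519) knots.
Speed = |(5.705, 9.519)| = 11.098 knots.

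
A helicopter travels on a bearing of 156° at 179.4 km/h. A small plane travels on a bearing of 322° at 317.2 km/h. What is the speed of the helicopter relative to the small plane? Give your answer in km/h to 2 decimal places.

493.18 km/h

Taking east as x and north as y: helicopter velocity = (72.969, -163.890) km/h; small plane velocity = (-195.288, 249.957) km/h.
Velocity of helicopter relative to small plane = (72.969, -163.890) − (-195.288, 249.957) = (268.256, -413.847) km/h.
Magnitude = |(268.256, -413.847)| = 493.184 km/h.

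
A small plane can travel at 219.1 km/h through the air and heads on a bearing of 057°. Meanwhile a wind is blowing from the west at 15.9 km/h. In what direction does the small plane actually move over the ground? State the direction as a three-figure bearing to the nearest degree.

059°

Taking east as x and north as y: velocity relative to the air = (183.753, 119.330) km/h; the air relative to ground = (15.900, 0.000) km/h.
Velocity relative to ground = (183.753, 119.330) + (15.900, 0.000) = (199.653, 119.330) km/h.
Bearing = atan2(199.65, 119.33) = 59.13° clockwise from north.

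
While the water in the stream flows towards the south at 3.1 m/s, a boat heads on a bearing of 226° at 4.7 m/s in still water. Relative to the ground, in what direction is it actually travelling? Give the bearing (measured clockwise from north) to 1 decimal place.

208.0°

Taking east as x and north as y: velocity relative to the water = (-3.381, -3.265) m/s; the water relative to ground = (0.000, -3.100) m/s.
Velocity relative to ground = (-3.381, -3.265) + (0.000, -3.100) = (-3.381, -6.365) m/s.
Bearing = atan2(-3.38, -6.36) = 207.98° clockwise from north.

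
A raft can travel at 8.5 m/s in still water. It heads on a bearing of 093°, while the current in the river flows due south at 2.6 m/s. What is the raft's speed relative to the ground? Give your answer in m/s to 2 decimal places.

9.02 m/s

Taking east as x and north as y: velocity relative to the water = (8.488, -0.445) m/s; the water relative to ground = (0.000, -2.600) m/s.
Velocity relative to ground = (8.488, -0.445) + (0.000, -2.600) = (8.488, -3.045) m/s.
Speed = |(8.488, -3.045)| = 9.018 m/s.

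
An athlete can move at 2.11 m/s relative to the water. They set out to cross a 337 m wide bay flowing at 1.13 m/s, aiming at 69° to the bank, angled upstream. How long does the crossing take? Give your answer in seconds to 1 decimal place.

171.1 s

The component of the athlete's velocity perpendicular to the bank is 2.11 × sin 69° = 1.970 m/s.
The flow acts along the bank and has no component across it.
Time = 337 / 1.970 = 171.079 s.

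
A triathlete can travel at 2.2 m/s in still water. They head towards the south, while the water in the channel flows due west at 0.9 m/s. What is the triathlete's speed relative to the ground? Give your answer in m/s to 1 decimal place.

2.4 m/s

Taking east as x and north as y: velocity relative to the water = (0.000, -2.200) m/s; the water relative to ground = (-0.900, 0.000) m/s.
Velocity relative to ground = (0.000, -2.200) + (-0.900, 0.000) = (-0.900, -2.200) m/s.
Speed = |(-0.900, -2.200)| = 2.377 m/s.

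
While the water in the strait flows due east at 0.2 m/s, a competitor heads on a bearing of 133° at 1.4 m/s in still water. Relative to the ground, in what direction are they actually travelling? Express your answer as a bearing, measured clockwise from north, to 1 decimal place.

128.0°

Taking east as x and north as y: velocity relative to the water = (1.024, -0.955) m/s; the water relative to ground = (0.200, 0.000) m/s.
Velocity relative to ground = (1.024, -0.955) + (0.200, 0.000) = (1.224, -0.955) m/s.
Bearing = atan2(1.22, -0.95) = 127.96° clockwise from north.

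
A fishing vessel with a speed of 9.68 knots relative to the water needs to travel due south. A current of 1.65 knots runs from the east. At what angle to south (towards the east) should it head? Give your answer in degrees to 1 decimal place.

9.8°

The current pushes perpendicular to the desired track; the heading must have a component into the current equal to 1.65 knots: 9.68 sin θ = 1.65.
sin θ = 0.1705, so θ = 9.814°.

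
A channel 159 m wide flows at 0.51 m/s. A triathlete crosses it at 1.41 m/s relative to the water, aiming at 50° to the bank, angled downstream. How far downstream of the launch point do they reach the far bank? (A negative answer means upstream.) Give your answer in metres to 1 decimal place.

208.5 m

Perpendicular speed = 1.080 m/s; crossing time = 159 / 1.080 = 147.206 s.
Net downstream speed = 1.416 m/s.
Drift = 1.416 × 147.206 = 208.492 m (downstream).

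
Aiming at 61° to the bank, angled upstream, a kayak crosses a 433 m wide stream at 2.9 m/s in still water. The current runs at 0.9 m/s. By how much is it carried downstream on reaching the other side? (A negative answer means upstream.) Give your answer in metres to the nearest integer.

-86 m

Perpendicular speed = 2.536 m/s; crossing time = 433 / 2.536 = 170.715 s.
Net downstream speed = -0.506 m/s.
Drift = -0.506 × 170.715 = -86.373 m (upstream).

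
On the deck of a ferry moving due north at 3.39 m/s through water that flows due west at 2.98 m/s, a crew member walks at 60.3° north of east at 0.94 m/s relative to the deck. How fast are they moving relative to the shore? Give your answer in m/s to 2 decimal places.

In east/north components (m/s): crew member relative to ferry = (0.466, 0.817); ferry relative to water = (0.000, 3.390); water relative to ground = (-2.980, 0.000).
Sum = (-2.514, 4.207) m/s.
Speed = |(-2.514, 4.207)| = 4.901 m/s.

4.90 m/s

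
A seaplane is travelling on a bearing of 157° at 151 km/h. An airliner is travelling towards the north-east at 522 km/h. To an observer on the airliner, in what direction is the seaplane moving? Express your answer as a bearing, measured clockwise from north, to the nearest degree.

Taking east as x and north as y: seaplane velocity = (59.000, -138.996) km/h; airliner velocity = (369.110, 369.110) km/h.
Velocity of seaplane relative to airliner = (59.000, -138.996) − (369.110, 369.110) = (-310.109, -508.106) km/h.
Bearing = atan2(-310.11, -508.11) = 211.40° clockwise from north.

211°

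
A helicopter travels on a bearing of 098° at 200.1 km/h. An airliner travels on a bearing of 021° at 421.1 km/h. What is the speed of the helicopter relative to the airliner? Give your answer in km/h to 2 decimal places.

423.62 km/h

Taking east as x and north as y: helicopter velocity = (198.153, -27.849) km/h; airliner velocity = (150.909, 393.131) km/h.
Velocity of helicopter relative to airliner = (198.153, -27.849) − (150.909, 393.131) = (47.244, -420.979) km/h.
Magnitude = |(47.244, -420.979)| = 423.622 km/h.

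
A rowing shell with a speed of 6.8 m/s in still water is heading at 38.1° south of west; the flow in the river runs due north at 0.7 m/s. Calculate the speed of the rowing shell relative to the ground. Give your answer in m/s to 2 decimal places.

6.39 m/s

Taking east as x and north as y: velocity relative to the water = (-5.351, -4.196) m/s; the water relative to ground = (0.000, 0.700) m/s.
Velocity relative to ground = (-5.351, -4.196) + (0.000, 0.700) = (-5.351, -3.496) m/s.
Speed = |(-5.351, -3.496)| = 6.392 m/s.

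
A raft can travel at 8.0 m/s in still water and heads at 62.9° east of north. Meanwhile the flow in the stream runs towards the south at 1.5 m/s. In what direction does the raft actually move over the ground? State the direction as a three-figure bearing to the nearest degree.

Taking east as x and north as y: velocity relative to the water = (7.122, 3.644) m/s; the water relative to ground = (0.000, -1.500) m/s.
Velocity relative to ground = (7.122, 3.644) + (0.000, -1.500) = (7.122, 2.144) m/s.
Bearing = atan2(7.12, 2.14) = 73.24° clockwise from north.

073°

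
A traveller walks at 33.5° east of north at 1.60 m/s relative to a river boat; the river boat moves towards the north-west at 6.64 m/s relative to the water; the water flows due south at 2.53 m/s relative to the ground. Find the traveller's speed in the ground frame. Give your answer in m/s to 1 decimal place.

5.2 m/s

In east/north components (m/s): traveller relative to river boat = (0.883, 1.334); river boat relative to water = (-4.695, 4.695); water relative to ground = (0.000, -2.530).
Sum = (-3.812, 3.499) m/s.
Speed = |(-3.812, 3.499)| = 5.175 m/s.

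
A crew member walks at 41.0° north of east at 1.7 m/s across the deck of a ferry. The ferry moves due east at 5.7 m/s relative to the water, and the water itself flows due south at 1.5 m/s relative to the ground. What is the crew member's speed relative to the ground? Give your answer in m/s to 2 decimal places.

6.99 m/s

In east/north components (m/s): crew member relative to ferry = (1.283, 1.115); ferry relative to water = (5.700, 0.000); water relative to ground = (0.000, -1.500).
Sum = (6.983, -0.385) m/s.
Speed = |(6.983, -0.385)| = 6.994 m/s.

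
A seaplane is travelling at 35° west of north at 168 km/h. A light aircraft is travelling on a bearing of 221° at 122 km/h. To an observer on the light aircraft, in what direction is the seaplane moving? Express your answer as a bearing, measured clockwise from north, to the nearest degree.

356°

Taking east as x and north as y: seaplane velocity = (-96.361, 137.618) km/h; light aircraft velocity = (-80.039, -92.075) km/h.
Velocity of seaplane relative to light aircraft = (-96.361, 137.618) − (-80.039, -92.075) = (-16.322, 229.692) km/h.
Bearing = atan2(-16.32, 229.69) = 355.94° clockwise from north.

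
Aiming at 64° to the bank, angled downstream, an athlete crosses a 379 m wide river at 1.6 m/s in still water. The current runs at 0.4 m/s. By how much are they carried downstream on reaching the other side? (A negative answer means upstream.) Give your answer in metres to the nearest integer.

Perpendicular speed = 1.438 m/s; crossing time = 379 / 1.438 = 263.548 s.
Net downstream speed = 1.101 m/s.
Drift = 1.101 × 263.548 = 290.270 m (downstream).

290 m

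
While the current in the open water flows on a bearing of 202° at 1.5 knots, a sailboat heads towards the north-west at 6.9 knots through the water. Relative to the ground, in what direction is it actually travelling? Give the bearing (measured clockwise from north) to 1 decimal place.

Taking east as x and north as y: velocity relative to the water = (-4.879, 4.879) knots; the water relative to ground = (-0.562, -1.391) knots.
Velocity relative to ground = (-4.879, 4.879) + (-0.562, -1.391) = (-5.441, 3.488) knots.
Bearing = atan2(-5.44, 3.49) = 302.66° clockwise from north.

302.7°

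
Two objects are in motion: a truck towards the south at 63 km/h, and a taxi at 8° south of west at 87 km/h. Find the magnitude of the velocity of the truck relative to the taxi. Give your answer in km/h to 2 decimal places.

100.06 km/h

Taking east as x and north as y: truck velocity = (0.000, -63.000) km/h; taxi velocity = (-86.153, -12.108) km/h.
Velocity of truck relative to taxi = (0.000, -63.000) − (-86.153, -12.108) = (86.153, -50.892) km/h.
Magnitude = |(86.153, -50.892)| = 100.062 km/h.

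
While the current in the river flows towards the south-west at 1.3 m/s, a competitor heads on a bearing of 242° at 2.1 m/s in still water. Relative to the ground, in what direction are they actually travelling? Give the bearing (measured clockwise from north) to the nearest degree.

236°

Taking east as x and north as y: velocity relative to the water = (-1.854, -0.986) m/s; the water relative to ground = (-0.919, -0.919) m/s.
Velocity relative to ground = (-1.854, -0.986) + (-0.919, -0.919) = (-2.773, -1.905) m/s.
Bearing = atan2(-2.77, -1.91) = 235.51° clockwise from north.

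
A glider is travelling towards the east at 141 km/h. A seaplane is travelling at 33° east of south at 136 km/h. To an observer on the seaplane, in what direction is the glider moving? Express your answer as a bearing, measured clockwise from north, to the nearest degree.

Taking east as x and north as y: glider velocity = (141.000, 0.000) km/h; seaplane velocity = (74.071, -114.059) km/h.
Velocity of glider relative to seaplane = (141.000, 0.000) − (74.071, -114.059) = (66.929, 114.059) km/h.
Bearing = atan2(66.93, 114.06) = 30.40° clockwise from north.

030°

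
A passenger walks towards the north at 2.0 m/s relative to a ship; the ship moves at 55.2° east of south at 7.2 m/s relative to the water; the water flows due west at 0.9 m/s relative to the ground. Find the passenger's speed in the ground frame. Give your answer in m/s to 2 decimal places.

5.44 m/s

In east/north components (m/s): passenger relative to ship = (0.000, 2.000); ship relative to water = (5.912, -4.109); water relative to ground = (-0.900, 0.000).
Sum = (5.012, -2.109) m/s.
Speed = |(5.012, -2.109)| = 5.438 m/s.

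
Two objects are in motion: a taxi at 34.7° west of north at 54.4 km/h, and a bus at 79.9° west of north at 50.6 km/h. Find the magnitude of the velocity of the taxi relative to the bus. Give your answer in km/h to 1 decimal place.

Taking east as x and north as y: taxi velocity = (-30.969, 44.725) km/h; bus velocity = (-49.816, 8.874) km/h.
Velocity of taxi relative to bus = (-30.969, 44.725) − (-49.816, 8.874) = (18.847, 35.851) km/h.
Magnitude = |(18.847, 35.851)| = 40.503 km/h.

40.5 km/h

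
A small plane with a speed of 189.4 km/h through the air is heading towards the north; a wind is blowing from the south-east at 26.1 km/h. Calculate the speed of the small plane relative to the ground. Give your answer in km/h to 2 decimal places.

Taking east as x and north as y: velocity relative to the air = (0.000, 189.400) km/h; the air relative to ground = (-18.455, 18.455) km/h.
Velocity relative to ground = (0.000, 189.400) + (-18.455, 18.455) = (-18.455, 207.855) km/h.
Speed = |(-18.455, 207.855)| = 208.673 km/h.

208.67 km/h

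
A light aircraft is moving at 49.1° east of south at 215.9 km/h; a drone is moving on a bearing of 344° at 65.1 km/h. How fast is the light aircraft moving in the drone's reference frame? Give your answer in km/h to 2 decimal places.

Taking east as x and north as y: light aircraft velocity = (163.189, -141.359) km/h; drone velocity = (-17.944, 62.578) km/h.
Velocity of light aircraft relative to drone = (163.189, -141.359) − (-17.944, 62.578) = (181.133, -203.937) km/h.
Magnitude = |(181.133, -203.937)| = 272.762 km/h.

272.76 km/h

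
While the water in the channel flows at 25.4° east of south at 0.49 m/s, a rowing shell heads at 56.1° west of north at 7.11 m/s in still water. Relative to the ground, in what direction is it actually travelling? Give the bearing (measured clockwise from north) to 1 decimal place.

301.8°

Taking east as x and north as y: velocity relative to the water = (-5.901, 3.966) m/s; the water relative to ground = (0.210, -0.443) m/s.
Velocity relative to ground = (-5.901, 3.966) + (0.210, -0.443) = (-5.691, 3.523) m/s.
Bearing = atan2(-5.69, 3.52) = 301.76° clockwise from north.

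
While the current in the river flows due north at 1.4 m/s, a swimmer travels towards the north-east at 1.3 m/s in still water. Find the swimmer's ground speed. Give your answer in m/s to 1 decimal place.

2.5 m/s

Taking east as x and north as y: velocity relative to the water = (0.919, 0.919) m/s; the water relative to ground = (0.000, 1.400) m/s.
Velocity relative to ground = (0.919, 0.919) + (0.000, 1.400) = (0.919, 2.319) m/s.
Speed = |(0.919, 2.319)| = 2.495 m/s.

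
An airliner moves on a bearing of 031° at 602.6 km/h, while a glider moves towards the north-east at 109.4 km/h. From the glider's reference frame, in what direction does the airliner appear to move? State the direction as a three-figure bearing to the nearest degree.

028°

Taking east as x and north as y: airliner velocity = (310.362, 516.529) km/h; glider velocity = (77.357, 77.357) km/h.
Velocity of airliner relative to glider = (310.362, 516.529) − (77.357, 77.357) = (233.004, 439.172) km/h.
Bearing = atan2(233.00, 439.17) = 27.95° clockwise from north.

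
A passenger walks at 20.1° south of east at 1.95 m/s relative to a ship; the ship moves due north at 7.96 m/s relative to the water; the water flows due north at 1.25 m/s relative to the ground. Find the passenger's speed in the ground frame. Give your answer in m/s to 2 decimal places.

8.73 m/s

In east/north components (m/s): passenger relative to ship = (1.831, -0.670); ship relative to water = (0.000, 7.960); water relative to ground = (0.000, 1.250).
Sum = (1.831, 8.540) m/s.
Speed = |(1.831, 8.540)| = 8.734 m/s.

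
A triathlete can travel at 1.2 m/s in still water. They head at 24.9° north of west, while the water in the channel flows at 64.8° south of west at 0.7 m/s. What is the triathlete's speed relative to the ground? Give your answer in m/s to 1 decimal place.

1.4 m/s

Taking east as x and north as y: velocity relative to the water = (-1.088, 0.505) m/s; the water relative to ground = (-0.298, -0.633) m/s.
Velocity relative to ground = (-1.088, 0.505) + (-0.298, -0.633) = (-1.386, -0.128) m/s.
Speed = |(-1.386, -0.128)| = 1.392 m/s.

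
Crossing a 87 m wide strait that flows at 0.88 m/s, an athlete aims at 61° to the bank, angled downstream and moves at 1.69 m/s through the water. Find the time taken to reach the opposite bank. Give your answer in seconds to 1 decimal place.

The component of the athlete's velocity perpendicular to the bank is 1.69 × sin 61° = 1.478 m/s.
The current is parallel to the bank, so it does not affect the crossing time.
Time = 87 / 1.478 = 58.859 s.

58.9 s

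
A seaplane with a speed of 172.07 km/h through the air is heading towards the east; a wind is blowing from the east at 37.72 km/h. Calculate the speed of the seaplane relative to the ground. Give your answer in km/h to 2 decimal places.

134.35 km/h

Taking east as x and north as y: velocity relative to the air = (172.070, 0.000) km/h; the air relative to ground = (-37.720, 0.000) km/h.
Velocity relative to ground = (172.070, 0.000) + (-37.720, 0.000) = (134.350, 0.000) km/h.
Speed = |(134.350, 0.000)| = 134.350 km/h.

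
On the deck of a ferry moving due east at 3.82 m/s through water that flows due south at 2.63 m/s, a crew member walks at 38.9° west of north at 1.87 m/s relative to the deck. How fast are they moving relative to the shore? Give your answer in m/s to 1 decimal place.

In east/north components (m/s): crew member relative to ferry = (-1.174, 1.455); ferry relative to water = (3.820, 0.000); water relative to ground = (0.000, -2.630).
Sum = (2.646, -1.175) m/s.
Speed = |(2.646, -1.175)| = 2.895 m/s.

2.9 m/s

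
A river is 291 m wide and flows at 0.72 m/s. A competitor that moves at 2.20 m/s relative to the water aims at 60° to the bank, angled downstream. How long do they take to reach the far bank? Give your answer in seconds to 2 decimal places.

The component of the competitor's velocity perpendicular to the bank is 2.20 × sin 60° = 1.905 m/s.
The current is parallel to the bank, so it does not affect the crossing time.
Time = 291 / 1.905 = 152.735 s.

152.74 s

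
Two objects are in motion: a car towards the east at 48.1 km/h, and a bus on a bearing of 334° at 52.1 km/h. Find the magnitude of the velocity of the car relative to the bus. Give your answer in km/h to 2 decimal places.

85.00 km/h

Taking east as x and north as y: car velocity = (48.100, 0.000) km/h; bus velocity = (-22.839, 46.827) km/h.
Velocity of car relative to bus = (48.100, 0.000) − (-22.839, 46.827) = (70.939, -46.827) km/h.
Magnitude = |(70.939, -46.827)| = 85.001 km/h.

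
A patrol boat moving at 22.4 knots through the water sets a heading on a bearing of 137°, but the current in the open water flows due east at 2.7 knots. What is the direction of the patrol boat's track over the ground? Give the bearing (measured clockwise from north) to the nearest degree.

132°

Taking east as x and north as y: velocity relative to the water = (15.277, -16.382) knots; the water relative to ground = (2.700, 0.000) knots.
Velocity relative to ground = (15.277, -16.382) + (2.700, 0.000) = (17.977, -16.382) knots.
Bearing = atan2(17.98, -16.38) = 132.34° clockwise from north.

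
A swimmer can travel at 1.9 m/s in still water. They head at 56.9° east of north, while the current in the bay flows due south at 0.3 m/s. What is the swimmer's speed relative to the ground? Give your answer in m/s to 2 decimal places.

Taking east as x and north as y: velocity relative to the water = (1.592, 1.038) m/s; the water relative to ground = (0.000, -0.300) m/s.
Velocity relative to ground = (1.592, 1.038) + (0.000, -0.300) = (1.592, 0.738) m/s.
Speed = |(1.592, 0.738)| = 1.754 m/s.

1.75 m/s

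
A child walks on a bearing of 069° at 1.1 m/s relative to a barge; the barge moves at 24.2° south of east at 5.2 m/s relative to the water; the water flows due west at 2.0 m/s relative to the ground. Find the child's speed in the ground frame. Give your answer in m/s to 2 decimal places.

4.15 m/s

In east/north components (m/s): child relative to barge = (1.027, 0.394); barge relative to water = (4.743, -2.132); water relative to ground = (-2.000, 0.000).
Sum = (3.770, -1.737) m/s.
Speed = |(3.770, -1.737)| = 4.151 m/s.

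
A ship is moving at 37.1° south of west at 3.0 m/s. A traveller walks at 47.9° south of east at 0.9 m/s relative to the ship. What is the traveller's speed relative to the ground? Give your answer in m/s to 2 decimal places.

3.06 m/s

Taking east as x and north as y: ship velocity = (-2.393, -1.810) m/s; traveller velocity relative to ship = (0.603, -0.668) m/s.
Velocity relative to ground = (-2.393, -1.810) + (0.603, -0.668) = (-1.789, -2.477) m/s.
Speed = |(-1.789, -2.477)| = 3.056 m/s.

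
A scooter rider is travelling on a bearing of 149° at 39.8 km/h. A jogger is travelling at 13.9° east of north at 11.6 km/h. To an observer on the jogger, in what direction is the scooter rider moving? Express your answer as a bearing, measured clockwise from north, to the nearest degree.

Taking east as x and north as y: scooter rider velocity = (20.499, -34.115) km/h; jogger velocity = (2.787, 11.260) km/h.
Velocity of scooter rider relative to jogger = (20.499, -34.115) − (2.787, 11.260) = (17.712, -45.376) km/h.
Bearing = atan2(17.71, -45.38) = 158.68° clockwise from north.

159°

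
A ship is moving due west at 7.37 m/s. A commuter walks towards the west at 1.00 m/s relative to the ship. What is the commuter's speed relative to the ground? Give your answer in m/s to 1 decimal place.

Taking east as x and north as y: ship velocity = (-7.370, 0.000) m/s; commuter velocity relative to ship = (-1.000, 0.000) m/s.
Velocity relative to ground = (-7.370, 0.000) + (-1.000, 0.000) = (-8.370, 0.000) m/s.
Speed = |(-8.370, 0.000)| = 8.370 m/s.

8.4 m/s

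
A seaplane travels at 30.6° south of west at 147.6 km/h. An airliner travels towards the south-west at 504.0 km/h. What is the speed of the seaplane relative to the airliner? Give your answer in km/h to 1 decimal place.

362.9 km/h

Taking east as x and north as y: seaplane velocity = (-127.046, -75.135) km/h; airliner velocity = (-356.382, -356.382) km/h.
Velocity of seaplane relative to airliner = (-127.046, -75.135) − (-356.382, -356.382) = (229.336, 281.247) km/h.
Magnitude = |(229.336, 281.247)| = 362.898 km/h.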